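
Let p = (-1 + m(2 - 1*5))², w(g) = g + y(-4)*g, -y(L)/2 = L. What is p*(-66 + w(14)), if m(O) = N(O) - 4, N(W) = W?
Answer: 3840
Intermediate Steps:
y(L) = -2*L
m(O) = -4 + O (m(O) = O - 4 = -4 + O)
w(g) = 9*g (w(g) = g + (-2*(-4))*g = g + 8*g = 9*g)
p = 64 (p = (-1 + (-4 + (2 - 1*5)))² = (-1 + (-4 + (2 - 5)))² = (-1 + (-4 - 3))² = (-1 - 7)² = (-8)² = 64)
p*(-66 + w(14)) = 64*(-66 + 9*14) = 64*(-66 + 126) = 64*60 = 3840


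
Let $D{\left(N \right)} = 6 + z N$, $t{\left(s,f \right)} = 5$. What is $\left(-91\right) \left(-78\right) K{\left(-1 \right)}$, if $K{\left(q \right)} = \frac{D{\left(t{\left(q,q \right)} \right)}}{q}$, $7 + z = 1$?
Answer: $170352$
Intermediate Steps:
$z = -6$ ($z = -7 + 1 = -6$)
$D{\left(N \right)} = 6 - 6 N$
$K{\left(q \right)} = - \frac{24}{q}$ ($K{\left(q \right)} = \frac{6 - 30}{q} = - \frac{24}{q}$)
$\left(-91\right) \left(-78\right) K{\left(-1 \right)} = \left(-91\right) \left(-78\right) \left(- \frac{24}{-1}\right) = 7098 \left(\left(-24\right) \left(-1\right)\right) = 7098 \cdot 24 = 170352$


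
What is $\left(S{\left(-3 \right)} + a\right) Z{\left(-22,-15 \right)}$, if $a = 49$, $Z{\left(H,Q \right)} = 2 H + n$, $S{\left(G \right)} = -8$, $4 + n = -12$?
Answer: $-2460$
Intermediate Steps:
$n = -16$ ($n = -4 - 12 = -16$)
$Z{\left(H,Q \right)} = -16 + 2 H$ ($Z{\left(H,Q \right)} = 2 H - 16 = -16 + 2 H$)
$\left(S{\left(-3 \right)} + a\right) Z{\left(-22,-15 \right)} = \left(-8 + 49\right) \left(-16 + 2 \left(-22\right)\right) = 41 \left(-16 - 44\right) = 41 \left(-60\right) = -2460$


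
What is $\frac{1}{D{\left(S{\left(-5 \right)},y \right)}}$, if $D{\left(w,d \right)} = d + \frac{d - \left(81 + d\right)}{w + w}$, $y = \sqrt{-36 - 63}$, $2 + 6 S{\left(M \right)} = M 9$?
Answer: $\frac{1269}{30860} - \frac{2209 i \sqrt{11}}{92580} \approx 0.041121 - 0.079136 i$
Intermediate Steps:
$S{\left(M \right)} = - \frac{1}{3} + \frac{3 M}{2}$ ($S{\left(M \right)} = - \frac{1}{3} + \frac{M 9}{6} = - \frac{1}{3} + \frac{9 M}{6} = - \frac{1}{3} + \frac{3 M}{2}$)
$y = 3 i \sqrt{11}$ ($y = \sqrt{-99} = 3 i \sqrt{11} \approx 9.9499 i$)
$D{\left(w,d \right)} = d - \frac{81}{2 w}$
$\frac{1}{D{\left(S{\left(-5 \right)},y \right)}} = \frac{1}{3 i \sqrt{11} - \frac{81}{2 \left(- \frac{1}{3} + \frac{3}{2} \left(-5\right)\right)}} = \frac{1}{3 i \sqrt{11} - \frac{81}{2 \left(- \frac{1}{3} - \frac{15}{2}\right)}} = \frac{1}{3 i \sqrt{11} - \frac{81}{2 \left(- \frac{47}{6}\right)}} = \frac{1}{3 i \sqrt{11} - - \frac{243}{47}} = \frac{1}{3 i \sqrt{11} + \frac{243}{47}} = \frac{1}{\frac{243}{47} + 3 i \sqrt{11}}$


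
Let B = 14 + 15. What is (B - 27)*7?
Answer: 14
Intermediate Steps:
B = 29
(B - 27)*7 = (29 - 27)*7 = 2*7 = 14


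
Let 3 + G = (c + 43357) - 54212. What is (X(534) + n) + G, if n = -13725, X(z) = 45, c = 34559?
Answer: 10021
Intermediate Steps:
G = 23701 (G = -3 + ((34559 + 43357) - 54212) = -3 + (77916 - 54212) = -3 + 23704 = 23701)
(X(534) + n) + G = (45 - 13725) + 23701 = -13680 + 23701 = 10021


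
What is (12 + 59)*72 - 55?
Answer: 5057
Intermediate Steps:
(12 + 59)*72 - 55 = 71*72 - 55 = 5112 - 55 = 5057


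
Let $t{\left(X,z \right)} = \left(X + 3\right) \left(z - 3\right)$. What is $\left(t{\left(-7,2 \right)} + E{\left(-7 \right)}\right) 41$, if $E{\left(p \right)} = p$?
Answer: $-123$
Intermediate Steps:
$t{\left(X,z \right)} = \left(-3 + z\right) \left(3 + X\right)$ ($t{\left(X,z \right)} = \left(3 + X\right) \left(-3 + z\right) = \left(-3 + z\right) \left(3 + X\right)$)
$\left(t{\left(-7,2 \right)} + E{\left(-7 \right)}\right) 41 = \left(\left(-9 - -21 + 3 \cdot 2 - 14\right) - 7\right) 41 = \left(\left(-9 + 21 + 6 - 14\right) - 7\right) 41 = \left(4 - 7\right) 41 = \left(-3\right) 41 = -123$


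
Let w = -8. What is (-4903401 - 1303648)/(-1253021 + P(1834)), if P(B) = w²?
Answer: 6207049/1252957 ≈ 4.9539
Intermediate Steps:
P(B) = 64 (P(B) = (-8)² = 64)
(-4903401 - 1303648)/(-1253021 + P(1834)) = (-4903401 - 1303648)/(-1253021 + 64) = -6207049/(-1252957) = -6207049*(-1/1252957) = 6207049/1252957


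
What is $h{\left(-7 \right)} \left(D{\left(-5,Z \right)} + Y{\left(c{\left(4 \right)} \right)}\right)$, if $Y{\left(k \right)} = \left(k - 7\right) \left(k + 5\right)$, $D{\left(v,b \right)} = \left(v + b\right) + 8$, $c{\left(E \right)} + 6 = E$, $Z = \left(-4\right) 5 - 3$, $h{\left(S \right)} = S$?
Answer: $329$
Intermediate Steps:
$Z = -23$ ($Z = -20 - 3 = -23$)
$c{\left(E \right)} = -6 + E$
$D{\left(v,b \right)} = 8 + b + v$ ($D{\left(v,b \right)} = \left(b + v\right) + 8 = 8 + b + v$)
$Y{\left(k \right)} = \left(-7 + k\right) \left(5 + k\right)$
$h{\left(-7 \right)} \left(D{\left(-5,Z \right)} + Y{\left(c{\left(4 \right)} \right)}\right) = - 7 \left(\left(8 - 23 - 5\right) - \left(35 - \left(-6 + 4\right)^{2} + 2 \left(-6 + 4\right)\right)\right) = - 7 \left(-20 - \left(31 - 4\right)\right) = - 7 \left(-20 + \left(-35 + 4 + 4\right)\right) = - 7 \left(-20 - 27\right) = \left(-7\right) \left(-47\right) = 329$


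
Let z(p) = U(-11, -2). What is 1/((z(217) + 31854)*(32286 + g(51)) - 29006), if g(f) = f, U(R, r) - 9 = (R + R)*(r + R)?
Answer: 1/1039573207 ≈ 9.6193e-10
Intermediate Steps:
U(R, r) = 9 + 2*R*(R + r) (U(R, r) = 9 + (R + R)*(r + R) = 9 + (2*R)*(R + r) = 9 + 2*R*(R + r))
z(p) = 295 (z(p) = 9 + 2*(-11)**2 + 2*(-11)*(-2) = 9 + 2*121 + 44 = 9 + 242 + 44 = 295)
1/((z(217) + 31854)*(32286 + g(51)) - 29006) = 1/((295 + 31854)*(32286 + 51) - 29006) = 1/(32149*32337 - 29006) = 1/(1039602213 - 29006) = 1/1039573207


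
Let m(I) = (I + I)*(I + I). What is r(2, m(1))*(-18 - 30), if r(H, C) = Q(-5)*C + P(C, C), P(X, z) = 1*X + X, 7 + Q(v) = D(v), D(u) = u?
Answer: 1920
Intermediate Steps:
Q(v) = -7 + v
m(I) = 4*I² (m(I) = (2*I)*(2*I) = 4*I²)
P(X, z) = 2*X (P(X, z) = X + X = 2*X)
r(H, C) = -10*C (r(H, C) = (-7 - 5)*C + 2*C = -12*C + 2*C = -10*C)
r(2, m(1))*(-18 - 30) = (-40*1²)*(-18 - 30) = -40*(-48) = 1920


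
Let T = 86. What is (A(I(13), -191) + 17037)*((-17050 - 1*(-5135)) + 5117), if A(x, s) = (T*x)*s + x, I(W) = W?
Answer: 1335725424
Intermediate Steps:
A(x, s) = x + 86*s*x (A(x, s) = (86*x)*s + x = 86*s*x + x = x + 86*s*x)
(A(I(13), -191) + 17037)*((-17050 - 1*(-5135)) + 5117) = (13*(1 + 86*(-191)) + 17037)*((-17050 - 1*(-5135)) + 5117) = (13*(1 - 16426) + 17037)*((-17050 + 5135) + 5117) = (13*(-16425) + 17037)*(-11915 + 5117) = (-213525 + 17037)*(-6798) = -196488*(-6798) = 1335725424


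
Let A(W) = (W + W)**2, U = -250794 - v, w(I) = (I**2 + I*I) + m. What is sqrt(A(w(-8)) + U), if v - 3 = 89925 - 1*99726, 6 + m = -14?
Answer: 2*I*sqrt(48585) ≈ 440.84*I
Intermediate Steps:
m = -20 (m = -6 - 14 = -20)
v = -9798 (v = 3 + (89925 - 1*99726) = 3 + (89925 - 99726) = 3 - 9801 = -9798)
w(I) = -20 + 2*I**2 (w(I) = (I**2 + I*I) - 20 = (I**2 + I**2) - 20 = 2*I**2 - 20 = -20 + 2*I**2)
U = -240996 (U = -250794 - 1*(-9798) = -250794 + 9798 = -240996)
A(W) = 4*W**2 (A(W) = (2*W)**2 = 4*W**2)
sqrt(A(w(-8)) + U) = sqrt(4*(-20 + 2*(-8)**2)**2 - 240996) = sqrt(4*(-20 + 2*64)**2 - 240996) = sqrt(4*(-20 + 128)**2 - 240996) = sqrt(4*108**2 - 240996) = sqrt(4*11664 - 240996) = sqrt(46656 - 240996) = sqrt(-194340) = 2*I*sqrt(48585)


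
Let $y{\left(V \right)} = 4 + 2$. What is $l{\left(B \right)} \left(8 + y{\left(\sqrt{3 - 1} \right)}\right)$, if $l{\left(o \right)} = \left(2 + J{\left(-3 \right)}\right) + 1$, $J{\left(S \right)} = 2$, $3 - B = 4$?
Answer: $70$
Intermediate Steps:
$B = -1$ ($B = 3 - 4 = -1$)
$y{\left(V \right)} = 6$
$l{\left(o \right)} = 5$ ($l{\left(o \right)} = \left(2 + 2\right) + 1 = 4 + 1 = 5$)
$l{\left(B \right)} \left(8 + y{\left(\sqrt{3 - 1} \right)}\right) = 5 \left(8 + 6\right) = 5 \cdot 14 = 70$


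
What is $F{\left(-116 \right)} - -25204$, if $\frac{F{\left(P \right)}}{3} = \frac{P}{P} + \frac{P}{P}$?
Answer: $25210$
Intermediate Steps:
$F{\left(P \right)} = 6$ ($F{\left(P \right)} = 3 \left(\frac{P}{P} + \frac{P}{P}\right) = 3 \left(1 + 1\right) = 3 \cdot 2 = 6$)
$F{\left(-116 \right)} - -25204 = 6 - -25204 = 6 + 25204 = 25210$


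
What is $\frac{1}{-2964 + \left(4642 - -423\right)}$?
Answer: $\frac{1}{2101} \approx 0.00047596$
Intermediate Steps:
$\frac{1}{-2964 + \left(4642 - -423\right)} = \frac{1}{-2964 + \left(4642 + 423\right)} = \frac{1}{-2964 + 5065} = \frac{1}{2101}$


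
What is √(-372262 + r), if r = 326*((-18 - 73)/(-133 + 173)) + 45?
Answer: 3*I*√4143985/10 ≈ 610.7*I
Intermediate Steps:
r = -13933/20 (r = 326*(-91/40) + 45 = -14833/20 + 45 = -13933/20 ≈ -696.65)
√(-372262 + r) = √(-372262 - 13933/20) = √(-7459173/20) = 3*I*√4143985/10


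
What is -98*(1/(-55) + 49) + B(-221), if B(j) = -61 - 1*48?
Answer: -270007/55 ≈ -4909.2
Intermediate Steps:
B(j) = -109 (B(j) = -61 - 48 = -109)
-98*(1/(-55) + 49) + B(-221) = -98*(1/(-55) + 49) - 109 = -98*(-1/55 + 49) - 109 = -98*2694/55 - 109 = -264012/55 - 109 = -270007/55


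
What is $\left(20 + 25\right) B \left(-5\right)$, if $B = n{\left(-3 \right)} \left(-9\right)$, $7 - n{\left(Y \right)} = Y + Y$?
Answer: $26325$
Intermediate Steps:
$n{\left(Y \right)} = 7 - 2 Y$ ($n{\left(Y \right)} = 7 - \left(Y + Y\right) = 7 - 2 Y$)
$B = -117$ ($B = \left(7 - -6\right) \left(-9\right) = \left(7 + 6\right) \left(-9\right) = 13 \left(-9\right) = -117$)
$\left(20 + 25\right) B \left(-5\right) = \left(20 + 25\right) \left(-117\right) \left(-5\right) = 45 \left(-117\right) \left(-5\right) = \left(-5265\right) \left(-5\right) = 26325$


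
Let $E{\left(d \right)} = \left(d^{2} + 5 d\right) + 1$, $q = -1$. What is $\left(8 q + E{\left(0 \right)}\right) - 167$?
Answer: $-174$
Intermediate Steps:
$E{\left(d \right)} = 1 + d^{2} + 5 d$
$\left(8 q + E{\left(0 \right)}\right) - 167 = \left(8 \left(-1\right) + \left(1 + 0^{2} + 5 \cdot 0\right)\right) - 167 = \left(-8 + \left(1 + 0 + 0\right)\right) - 167 = \left(-8 + 1\right) - 167 = -7 - 167 = -174$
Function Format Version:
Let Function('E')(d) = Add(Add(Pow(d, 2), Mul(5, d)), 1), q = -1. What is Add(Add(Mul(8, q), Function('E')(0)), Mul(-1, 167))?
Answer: -174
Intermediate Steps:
Function('E')(d) = Add(1, Pow(d, 2), Mul(5, d))
Add(Add(Mul(8, q), Function('E')(0)), Mul(-1, 167)) = Add(Add(Mul(8, -1), Add(1, Pow(0, 2), Mul(5, 0))), Mul(-1, 167)) = Add(Add(-8, Add(1, 0, 0)), -167) = Add(Add(-8, 1), -167) = Add(-7, -167) = -174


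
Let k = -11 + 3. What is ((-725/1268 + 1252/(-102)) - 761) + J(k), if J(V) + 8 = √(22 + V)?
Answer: -50560435/64668 + √14 ≈ -778.10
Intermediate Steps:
k = -8
J(V) = -8 + √(22 + V)
((-725/1268 + 1252/(-102)) - 761) + J(k) = ((-725/1268 + 1252/(-102)) - 761) + (-8 + √(22 - 8)) = ((-725*1/1268 + 1252*(-1/102)) - 761) + (-8 + √14) = ((-725/1268 - 626/51) - 761) + (-8 + √14) = (-830743/64668 - 761) + (-8 + √14) = -50043091/64668 + (-8 + √14) = -50560435/64668 + √14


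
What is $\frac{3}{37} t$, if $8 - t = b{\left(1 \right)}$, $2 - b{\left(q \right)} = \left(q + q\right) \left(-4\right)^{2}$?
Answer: $\frac{114}{37} \approx 3.0811$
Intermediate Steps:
$b{\left(q \right)} = 2 - 32 q$ ($b{\left(q \right)} = 2 - \left(q + q\right) \left(-4\right)^{2} = 2 - 2 q 16 = 2 - 32 q$)
$t = 38$ ($t = 8 - \left(2 - 32\right) = 8 - -30 = 8 + 30 = 38$)
$\frac{3}{37} t = \frac{3}{37} \cdot 38 = \frac{114}{37}$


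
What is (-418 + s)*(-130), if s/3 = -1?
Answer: 54730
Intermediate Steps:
s = -3 (s = 3*(-1) = -3)
(-418 + s)*(-130) = (-418 - 3)*(-130) = -421*(-130) = 54730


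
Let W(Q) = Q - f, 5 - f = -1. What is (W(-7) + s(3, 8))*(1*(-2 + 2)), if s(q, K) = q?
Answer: 0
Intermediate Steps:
f = 6 (f = 5 - 1*(-1) = 5 + 1 = 6)
W(Q) = -6 + Q (W(Q) = Q - 1*6 = Q - 6 = -6 + Q)
(W(-7) + s(3, 8))*(1*(-2 + 2)) = ((-6 - 7) + 3)*(1*(-2 + 2)) = (-13 + 3)*(1*0) = -10*0 = 0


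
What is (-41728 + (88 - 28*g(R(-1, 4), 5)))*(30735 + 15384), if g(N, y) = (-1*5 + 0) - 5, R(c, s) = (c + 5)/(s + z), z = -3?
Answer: -1907481840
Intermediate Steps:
R(c, s) = (5 + c)/(-3 + s) (R(c, s) = (c + 5)/(s - 3) = (5 + c)/(-3 + s))
g(N, y) = -10 (g(N, y) = (-5 + 0) - 5 = -5 - 5 = -10)
(-41728 + (88 - 28*g(R(-1, 4), 5)))*(30735 + 15384) = (-41728 + (88 - 28*(-10)))*(30735 + 15384) = (-41728 + (88 + 280))*46119 = (-41728 + 368)*46119 = -41360*46119 = -1907481840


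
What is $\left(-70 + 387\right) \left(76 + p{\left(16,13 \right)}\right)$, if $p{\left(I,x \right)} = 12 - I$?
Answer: $22824$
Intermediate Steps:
$\left(-70 + 387\right) \left(76 + p{\left(16,13 \right)}\right) = \left(-70 + 387\right) \left(76 + \left(12 - 16\right)\right) = 317 \left(76 + \left(12 - 16\right)\right) = 317 \left(76 - 4\right) = 317 \cdot 72 = 22824$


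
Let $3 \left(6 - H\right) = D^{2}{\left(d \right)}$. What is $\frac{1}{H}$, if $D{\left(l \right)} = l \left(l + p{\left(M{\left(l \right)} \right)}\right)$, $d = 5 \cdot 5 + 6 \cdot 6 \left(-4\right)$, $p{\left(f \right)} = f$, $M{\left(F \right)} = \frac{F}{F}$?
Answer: $- \frac{3}{197177746} \approx -1.5215 \cdot 10^{-8}$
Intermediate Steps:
$M{\left(F \right)} = 1$
$d = -119$ ($d = 25 + 36 \left(-4\right) = 25 - 144 = -119$)
$D{\left(l \right)} = l \left(1 + l\right)$ ($D{\left(l \right)} = l \left(l + 1\right) = l \left(1 + l\right)$)
$H = - \frac{197177746}{3}$ ($H = 6 - \frac{\left(- 119 \left(1 - 119\right)\right)^{2}}{3} = 6 - \frac{\left(\left(-119\right) \left(-118\right)\right)^{2}}{3} = 6 - \frac{14042^{2}}{3} = 6 - \frac{197177764}{3} = - \frac{197177746}{3} \approx -6.5726 \cdot 10^{7}$)
$\frac{1}{H} = \frac{1}{- \frac{197177746}{3}} = - \frac{3}{197177746}$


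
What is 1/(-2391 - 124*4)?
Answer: -1/2887 ≈ -0.00034638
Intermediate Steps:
1/(-2391 - 124*4) = 1/(-2391 - 1*496) = 1/(-2391 - 496) = 1/(-2887) = -1/2887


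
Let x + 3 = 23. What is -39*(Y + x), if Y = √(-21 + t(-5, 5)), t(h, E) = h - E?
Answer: -780 - 39*I*√31 ≈ -780.0 - 217.14*I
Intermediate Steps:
x = 20 (x = -3 + 23 = 20)
Y = I*√31 (Y = √(-21 + (-5 - 1*5)) = √(-21 + (-5 - 5)) = √(-21 - 10) = √(-31) = I*√31 ≈ 5.5678*I)
-39*(Y + x) = -39*(I*√31 + 20) = -39*(20 + I*√31) = -780 - 39*I*√31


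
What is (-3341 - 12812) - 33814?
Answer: -49967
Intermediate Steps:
(-3341 - 12812) - 33814 = -16153 - 33814 = -49967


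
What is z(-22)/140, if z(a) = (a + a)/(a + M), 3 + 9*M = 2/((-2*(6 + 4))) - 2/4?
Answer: 11/784 ≈ 0.014031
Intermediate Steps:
M = -⅖ (M = -⅓ + (2/((-2*(6 + 4))) - 2/4)/9 = -⅓ + (2/((-2*10)) - 2*¼)/9 = -⅓ + (2/(-20) - ½)/9 = -⅓ + (2*(-1/20) - ½)/9 = -⅓ + (-⅒ - ½)/9 = -⅓ + (⅑)*(-⅗) = -⅓ - 1/15 = -⅖ ≈ -0.40000)
z(a) = 2*a/(-⅖ + a) (z(a) = (a + a)/(a - ⅖) = (2*a)/(-⅖ + a) = 2*a/(-⅖ + a))
z(-22)/140 = (10*(-22)/(-2 + 5*(-22)))/140 = (10*(-22)/(-2 - 110))*(1/140) = (10*(-22)/(-112))*(1/140) = (10*(-22)*(-1/112))*(1/140) = (55/28)*(1/140) = 11/784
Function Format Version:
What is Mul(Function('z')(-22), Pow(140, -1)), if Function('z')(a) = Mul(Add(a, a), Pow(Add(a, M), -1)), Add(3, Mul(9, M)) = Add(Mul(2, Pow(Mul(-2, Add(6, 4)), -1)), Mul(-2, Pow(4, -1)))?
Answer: Rational(11, 784) ≈ 0.014031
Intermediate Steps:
M = Rational(-2, 5) (M = Add(Rational(-1, 3), Mul(Rational(1, 9), Add(Mul(2, Pow(Mul(-2, Add(6, 4)), -1)), Mul(-2, Pow(4, -1))))) = Add(Rational(-1, 3), Mul(Rational(1, 9), Add(Mul(2, Pow(Mul(-2, 10), -1)), Mul(-2, Rational(1, 4))))) = Add(Rational(-1, 3), Mul(Rational(1, 9), Add(Mul(2, Pow(-20, -1)), Rational(-1, 2)))) = Add(Rational(-1, 3), Mul(Rational(1, 9), Add(Mul(2, Rational(-1, 20)), Rational(-1, 2)))) = Add(Rational(-1, 3), Mul(Rational(1, 9), Add(Rational(-1, 10), Rational(-1, 2)))) = Add(Rational(-1, 3), Mul(Rational(1, 9), Rational(-3, 5))) = Add(Rational(-1, 3), Rational(-1, 15)) = Rational(-2, 5) ≈ -0.40000)
Function('z')(a) = Mul(2, a, Pow(Add(Rational(-2, 5), a), -1)) (Function('z')(a) = Mul(Add(a, a), Pow(Add(a, Rational(-2, 5)), -1)) = Mul(Mul(2, a), Pow(Add(Rational(-2, 5), a), -1)) = Mul(2, a, Pow(Add(Rational(-2, 5), a), -1)))
Mul(Function('z')(-22), Pow(140, -1)) = Mul(Mul(10, -22, Pow(Add(-2, Mul(5, -22)), -1)), Pow(140, -1)) = Mul(Mul(10, -22, Pow(Add(-2, -110), -1)), Rational(1, 140)) = Mul(Mul(10, -22, Pow(-112, -1)), Rational(1, 140)) = Mul(Mul(10, -22, Rational(-1, 112)), Rational(1, 140)) = Mul(Rational(55, 28), Rational(1, 140)) = Rational(11, 784)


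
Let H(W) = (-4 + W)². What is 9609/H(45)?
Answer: 9609/1681 ≈ 5.7162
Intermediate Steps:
9609/H(45) = 9609/((-4 + 45)²) = 9609/(41²) = 9609/1681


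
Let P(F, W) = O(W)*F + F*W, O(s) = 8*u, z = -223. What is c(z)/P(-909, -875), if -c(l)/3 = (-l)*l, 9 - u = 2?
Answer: 49729/248157 ≈ 0.20039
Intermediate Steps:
u = 7 (u = 9 - 1*2 = 9 - 2 = 7)
c(l) = 3*l² (c(l) = -3*(-l)*l = -(-3)*l² = 3*l²)
O(s) = 56 (O(s) = 8*7 = 56)
P(F, W) = 56*F + F*W
c(z)/P(-909, -875) = (3*(-223)²)/((-909*(56 - 875))) = (3*49729)/((-909*(-819))) = 149187/744471 = 149187*(1/744471) = 49729/248157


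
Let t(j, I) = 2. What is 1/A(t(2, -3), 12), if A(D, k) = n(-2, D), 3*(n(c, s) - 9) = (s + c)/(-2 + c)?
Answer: 1/9 ≈ 0.11111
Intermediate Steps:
n(c, s) = 9 + (c + s)/(3*(-2 + c)) (n(c, s) = 9 + ((s + c)/(-2 + c))/3 = 9 + ((c + s)/(-2 + c))/3 = 9 + (c + s)/(3*(-2 + c)))
A(D, k) = 55/6 - D/12 (A(D, k) = (-54 + D + 28*(-2))/(3*(-2 - 2)) = (1/3)*(-54 + D - 56)/(-4) = (1/3)*(-1/4)*(-110 + D) = 55/6 - D/12)
1/A(t(2, -3), 12) = 1/(55/6 - 1/12*2) = 1/(55/6 - 1/6) = 1/9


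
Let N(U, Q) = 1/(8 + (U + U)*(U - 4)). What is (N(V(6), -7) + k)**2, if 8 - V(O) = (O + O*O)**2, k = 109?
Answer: 453929566717160209/38206343352384 ≈ 11881.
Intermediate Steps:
V(O) = 8 - (O + O**2)**2 (V(O) = 8 - (O + O*O)**2 = 8 - (O + O**2)**2)
N(U, Q) = 1/(8 + 2*U*(-4 + U)) (N(U, Q) = 1/(8 + (2*U)*(-4 + U)) = 1/(8 + 2*U*(-4 + U)))
(N(V(6), -7) + k)**2 = (1/(2*(4 + (8 - 1*6**2*(1 + 6)**2)**2 - 4*(8 - 1*6**2*(1 + 6)**2))) + 109)**2 = (1/(2*(4 + (8 - 1*36*7**2)**2 - 4*(8 - 1*36*7**2))) + 109)**2 = (1/(2*(4 + (8 - 1*36*49)**2 - 4*(8 - 1*36*49))) + 109)**2 = (1/(2*(4 + (8 - 1764)**2 - 4*(8 - 1764))) + 109)**2 = (1/(2*(4 + (-1756)**2 - 4*(-1756))) + 109)**2 = (1/(2*(4 + 3083536 + 7024)) + 109)**2 = ((1/2)/3090564 + 109)**2 = ((1/2)*(1/3090564) + 109)**2 = (1/6181128 + 109)**2 = (673742953/6181128)**2 = 453929566717160209/38206343352384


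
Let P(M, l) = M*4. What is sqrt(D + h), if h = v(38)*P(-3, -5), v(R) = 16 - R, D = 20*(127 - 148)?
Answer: 2*I*sqrt(39) ≈ 12.49*I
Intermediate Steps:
P(M, l) = 4*M
D = -420 (D = 20*(-21) = -420)
h = 264 (h = (16 - 1*38)*(4*(-3)) = (16 - 38)*(-12) = -22*(-12) = 264)
sqrt(D + h) = sqrt(-420 + 264) = sqrt(-156) = 2*I*sqrt(39)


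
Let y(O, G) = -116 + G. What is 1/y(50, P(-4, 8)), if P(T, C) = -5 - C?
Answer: -1/129 ≈ -0.0077519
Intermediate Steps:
1/y(50, P(-4, 8)) = 1/(-116 + (-5 - 1*8)) = 1/(-116 + (-5 - 8)) = 1/(-116 - 13) = 1/(-129) = -1/129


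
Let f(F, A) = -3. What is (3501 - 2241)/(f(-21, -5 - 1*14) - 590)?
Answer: -1260/593 ≈ -2.1248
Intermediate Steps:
(3501 - 2241)/(f(-21, -5 - 1*14) - 590) = (3501 - 2241)/(-3 - 590) = 1260/(-593) = 1260*(-1/593) = -1260/593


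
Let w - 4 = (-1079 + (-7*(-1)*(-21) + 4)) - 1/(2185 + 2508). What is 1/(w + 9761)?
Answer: 4693/40092298 ≈ 0.00011705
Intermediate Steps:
w = -5716075/4693 (w = 4 + ((-1079 + (-7*(-1)*(-21) + 4)) - 1/(2185 + 2508)) = 4 + ((-1079 + (7*(-21) + 4)) - 1/4693) = 4 + ((-1079 + (-147 + 4)) - 1*1/4693) = 4 + ((-1079 - 143) - 1/4693) = 4 + (-1222 - 1/4693) = 4 - 5734847/4693 = -5716075/4693 ≈ -1218.0)
1/(w + 9761) = 1/(-5716075/4693 + 9761) = 1/(40092298/4693) = 4693/40092298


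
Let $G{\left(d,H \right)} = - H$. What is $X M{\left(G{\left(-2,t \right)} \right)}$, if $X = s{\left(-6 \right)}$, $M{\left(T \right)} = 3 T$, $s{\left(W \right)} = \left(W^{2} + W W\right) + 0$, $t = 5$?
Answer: $-1080$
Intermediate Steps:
$s{\left(W \right)} = 2 W^{2}$ ($s{\left(W \right)} = \left(W^{2} + W^{2}\right) + 0 = 2 W^{2} + 0 = 2 W^{2}$)
$X = 72$ ($X = 2 \left(-6\right)^{2} = 2 \cdot 36 = 72$)
$X M{\left(G{\left(-2,t \right)} \right)} = 72 \cdot 3 \left(\left(-1\right) 5\right) = 72 \cdot 3 \left(-5\right) = 72 \left(-15\right) = -1080$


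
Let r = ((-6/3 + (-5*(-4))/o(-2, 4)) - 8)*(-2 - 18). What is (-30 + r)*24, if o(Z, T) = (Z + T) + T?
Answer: 2480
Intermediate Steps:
o(Z, T) = Z + 2*T (o(Z, T) = (T + Z) + T = Z + 2*T)
r = 400/3 (r = ((-6/3 + (-5*(-4))/(-2 + 2*4)) - 8)*(-2 - 18) = ((-6*⅓ + 20/(-2 + 8)) - 8)*(-20) = ((-2 + 20/6) - 8)*(-20) = ((-2 + 20*(⅙)) - 8)*(-20) = ((-2 + 10/3) - 8)*(-20) = (4/3 - 8)*(-20) = -20/3*(-20) = 400/3 ≈ 133.33)
(-30 + r)*24 = (-30 + 400/3)*24 = (310/3)*24 = 2480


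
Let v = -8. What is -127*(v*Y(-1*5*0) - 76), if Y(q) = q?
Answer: 9652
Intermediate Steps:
-127*(v*Y(-1*5*0) - 76) = -127*(-8*(-1*5)*0 - 76) = -127*(-(-40)*0 - 76) = -127*(-8*0 - 76) = -127*(0 - 76) = -127*(-76) = 9652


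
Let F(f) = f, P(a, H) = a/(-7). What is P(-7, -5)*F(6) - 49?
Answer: -43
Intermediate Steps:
P(a, H) = -a/7 (P(a, H) = a*(-⅐) = -a/7)
P(-7, -5)*F(6) - 49 = -⅐*(-7)*6 - 49 = 1*6 - 49 = 6 - 49 = -43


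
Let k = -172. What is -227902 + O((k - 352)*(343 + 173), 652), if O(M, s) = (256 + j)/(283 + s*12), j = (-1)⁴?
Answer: -1847601257/8107 ≈ -2.2790e+5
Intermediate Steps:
j = 1
O(M, s) = 257/(283 + 12*s) (O(M, s) = (256 + 1)/(283 + s*12) = 257/(283 + 12*s))
-227902 + O((k - 352)*(343 + 173), 652) = -227902 + 257/(283 + 12*652) = -227902 + 257/(283 + 7824) = -227902 + 257/8107 = -1847601257/8107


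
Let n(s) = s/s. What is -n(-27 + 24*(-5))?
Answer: -1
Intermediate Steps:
n(s) = 1
-n(-27 + 24*(-5)) = -1*1 = -1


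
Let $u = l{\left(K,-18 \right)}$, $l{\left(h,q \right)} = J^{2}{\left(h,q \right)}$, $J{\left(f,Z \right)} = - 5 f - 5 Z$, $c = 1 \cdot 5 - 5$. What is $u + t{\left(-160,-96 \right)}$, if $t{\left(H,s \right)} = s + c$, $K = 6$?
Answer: $3504$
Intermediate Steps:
$c = 0$ ($c = 5 - 5 = 0$)
$J{\left(f,Z \right)} = - 5 Z - 5 f$
$l{\left(h,q \right)} = \left(- 5 h - 5 q\right)^{2}$ ($l{\left(h,q \right)} = \left(- 5 q - 5 h\right)^{2} = \left(- 5 h - 5 q\right)^{2}$)
$u = 3600$ ($u = 25 \left(6 - 18\right)^{2} = 25 \left(-12\right)^{2} = 25 \cdot 144 = 3600$)
$t{\left(H,s \right)} = s$ ($t{\left(H,s \right)} = s + 0 = s$)
$u + t{\left(-160,-96 \right)} = 3600 - 96 = 3504$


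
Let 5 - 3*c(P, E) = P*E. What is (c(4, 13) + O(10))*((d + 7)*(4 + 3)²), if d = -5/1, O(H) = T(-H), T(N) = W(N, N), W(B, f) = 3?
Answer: -3724/3 ≈ -1241.3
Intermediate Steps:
T(N) = 3
O(H) = 3
d = -5 (d = -5*1 = -5)
c(P, E) = 5/3 - E*P/3 (c(P, E) = 5/3 - P*E/3 = 5/3 - E*P/3)
(c(4, 13) + O(10))*((d + 7)*(4 + 3)²) = ((5/3 - ⅓*13*4) + 3)*((-5 + 7)*(4 + 3)²) = ((5/3 - 52/3) + 3)*(2*7²) = (-47/3 + 3)*(2*49) = -38/3*98 = -3724/3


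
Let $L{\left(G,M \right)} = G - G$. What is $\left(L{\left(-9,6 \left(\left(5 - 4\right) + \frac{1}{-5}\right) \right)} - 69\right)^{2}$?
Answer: $4761$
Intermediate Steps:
$L{\left(G,M \right)} = 0$
$\left(L{\left(-9,6 \left(\left(5 - 4\right) + \frac{1}{-5}\right) \right)} - 69\right)^{2} = \left(0 - 69\right)^{2} = \left(-69\right)^{2} = 4761$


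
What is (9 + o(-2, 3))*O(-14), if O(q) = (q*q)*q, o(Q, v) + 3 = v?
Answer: -24696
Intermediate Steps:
o(Q, v) = -3 + v
O(q) = q³ (O(q) = q²*q = q³)
(9 + o(-2, 3))*O(-14) = (9 + (-3 + 3))*(-14)³ = (9 + 0)*(-2744) = 9*(-2744) = -24696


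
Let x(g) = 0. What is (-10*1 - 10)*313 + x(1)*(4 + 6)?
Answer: -6260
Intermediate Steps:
(-10*1 - 10)*313 + x(1)*(4 + 6) = (-10*1 - 10)*313 + 0*(4 + 6) = (-10 - 10)*313 + 0*10 = -20*313 + 0 = -6260 + 0 = -6260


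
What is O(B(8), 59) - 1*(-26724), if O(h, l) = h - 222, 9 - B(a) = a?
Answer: 26503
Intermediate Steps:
B(a) = 9 - a
O(h, l) = -222 + h
O(B(8), 59) - 1*(-26724) = (-222 + (9 - 1*8)) - 1*(-26724) = (-222 + (9 - 8)) + 26724 = (-222 + 1) + 26724 = -221 + 26724 = 26503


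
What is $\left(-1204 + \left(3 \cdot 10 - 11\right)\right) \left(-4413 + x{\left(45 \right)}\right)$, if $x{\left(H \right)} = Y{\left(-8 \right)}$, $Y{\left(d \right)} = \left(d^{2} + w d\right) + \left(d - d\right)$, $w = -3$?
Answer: $5125125$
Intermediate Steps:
$Y{\left(d \right)} = d^{2} - 3 d$ ($Y{\left(d \right)} = \left(d^{2} - 3 d\right) + \left(d - d\right) = \left(d^{2} - 3 d\right) + 0 = d^{2} - 3 d$)
$x{\left(H \right)} = 88$ ($x{\left(H \right)} = - 8 \left(-3 - 8\right) = \left(-8\right) \left(-11\right) = 88$)
$\left(-1204 + \left(3 \cdot 10 - 11\right)\right) \left(-4413 + x{\left(45 \right)}\right) = \left(-1204 + \left(3 \cdot 10 - 11\right)\right) \left(-4413 + 88\right) = \left(-1204 + \left(30 - 11\right)\right) \left(-4325\right) = \left(-1204 + 19\right) \left(-4325\right) = \left(-1185\right) \left(-4325\right) = 5125125$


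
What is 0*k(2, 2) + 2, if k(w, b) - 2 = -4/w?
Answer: 2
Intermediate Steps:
k(w, b) = 2 - 4/w
0*k(2, 2) + 2 = 0*(2 - 4/2) + 2 = 0*(2 - 4*1/2) + 2 = 0*(2 - 2) + 2 = 0*0 + 2 = 0 + 2 = 2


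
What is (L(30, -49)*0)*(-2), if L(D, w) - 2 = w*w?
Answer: 0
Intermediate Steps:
L(D, w) = 2 + w**2 (L(D, w) = 2 + w*w = 2 + w**2)
(L(30, -49)*0)*(-2) = ((2 + (-49)**2)*0)*(-2) = ((2 + 2401)*0)*(-2) = (2403*0)*(-2) = 0*(-2) = 0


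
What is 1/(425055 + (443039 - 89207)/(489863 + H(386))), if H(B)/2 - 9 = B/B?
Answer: 489883/208227572397 ≈ 2.3526e-6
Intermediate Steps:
H(B) = 20 (H(B) = 18 + 2*(B/B) = 18 + 2*1 = 18 + 2 = 20)
1/(425055 + (443039 - 89207)/(489863 + H(386))) = 1/(425055 + (443039 - 89207)/(489863 + 20)) = 1/(425055 + 353832/489883) = 1/(208227572397/489883) = 489883/208227572397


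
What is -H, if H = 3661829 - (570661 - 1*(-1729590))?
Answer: -1361578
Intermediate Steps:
H = 1361578 (H = 3661829 - (570661 + 1729590) = 3661829 - 1*2300251 = 3661829 - 2300251 = 1361578)
-H = -1*1361578 = -1361578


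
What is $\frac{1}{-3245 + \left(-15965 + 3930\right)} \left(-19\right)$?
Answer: $\frac{19}{15280} \approx 0.0012435$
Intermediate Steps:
$\frac{1}{-3245 + \left(-15965 + 3930\right)} \left(-19\right) = \frac{1}{-3245 - 12035} \left(-19\right) = \frac{1}{-15280} \left(-19\right) = \left(- \frac{1}{15280}\right) \left(-19\right) = \frac{19}{15280}$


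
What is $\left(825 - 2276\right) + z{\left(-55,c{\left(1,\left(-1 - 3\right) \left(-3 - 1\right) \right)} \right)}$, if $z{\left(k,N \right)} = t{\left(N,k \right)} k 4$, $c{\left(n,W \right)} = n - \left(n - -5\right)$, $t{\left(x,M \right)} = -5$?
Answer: $-351$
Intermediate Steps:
$c{\left(n,W \right)} = -5$ ($c{\left(n,W \right)} = n - \left(n + 5\right) = n - \left(5 + n\right) = -5$)
$z{\left(k,N \right)} = - 20 k$ ($z{\left(k,N \right)} = - 5 k 4 = - 20 k$)
$\left(825 - 2276\right) + z{\left(-55,c{\left(1,\left(-1 - 3\right) \left(-3 - 1\right) \right)} \right)} = \left(825 - 2276\right) - -1100 = -1451 + 1100 = -351$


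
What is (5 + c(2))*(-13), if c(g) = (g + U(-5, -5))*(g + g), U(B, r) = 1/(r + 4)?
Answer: -117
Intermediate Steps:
U(B, r) = 1/(4 + r)
c(g) = 2*g*(-1 + g) (c(g) = (g + 1/(4 - 5))*(g + g) = (g + 1/(-1))*(2*g) = (g - 1)*(2*g) = (-1 + g)*(2*g) = 2*g*(-1 + g))
(5 + c(2))*(-13) = (5 + 2*2*(-1 + 2))*(-13) = (5 + 2*2*1)*(-13) = (5 + 4)*(-13) = 9*(-13) = -117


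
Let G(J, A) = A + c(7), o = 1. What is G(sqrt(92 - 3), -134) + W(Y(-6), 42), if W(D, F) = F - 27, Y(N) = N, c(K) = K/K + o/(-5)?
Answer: -591/5 ≈ -118.20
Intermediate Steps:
c(K) = 4/5 (c(K) = K/K + 1/(-5) = 1 + 1*(-1/5) = 1 - 1/5 = 4/5)
W(D, F) = -27 + F
G(J, A) = 4/5 + A (G(J, A) = A + 4/5 = 4/5 + A)
G(sqrt(92 - 3), -134) + W(Y(-6), 42) = (4/5 - 134) + (-27 + 42) = -666/5 + 15 = -591/5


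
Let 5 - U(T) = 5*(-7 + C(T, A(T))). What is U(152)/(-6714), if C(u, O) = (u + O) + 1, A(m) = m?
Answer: 165/746 ≈ 0.22118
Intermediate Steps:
C(u, O) = 1 + O + u (C(u, O) = (O + u) + 1 = 1 + O + u)
U(T) = 35 - 10*T (U(T) = 5 - 5*(-7 + (1 + T + T)) = 5 - 5*(-7 + (1 + 2*T)) = 5 - 5*(-6 + 2*T) = 5 - (-30 + 10*T) = 5 + (30 - 10*T) = 35 - 10*T)
U(152)/(-6714) = (35 - 10*152)/(-6714) = (35 - 1520)*(-1/6714) = -1485*(-1/6714) = 165/746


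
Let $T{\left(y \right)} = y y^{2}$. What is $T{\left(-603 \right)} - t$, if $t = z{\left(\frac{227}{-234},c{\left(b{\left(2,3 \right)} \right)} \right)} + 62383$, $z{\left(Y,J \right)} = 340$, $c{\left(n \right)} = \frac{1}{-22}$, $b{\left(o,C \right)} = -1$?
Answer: $-219318950$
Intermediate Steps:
$c{\left(n \right)} = - \frac{1}{22}$
$T{\left(y \right)} = y^{3}$
$t = 62723$ ($t = 340 + 62383 = 62723$)
$T{\left(-603 \right)} - t = \left(-603\right)^{3} - 62723 = -219256227 - 62723 = -219318950$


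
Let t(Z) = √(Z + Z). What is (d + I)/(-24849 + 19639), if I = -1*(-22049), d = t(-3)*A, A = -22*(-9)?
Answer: -22049/5210 - 99*I*√6/2605 ≈ -4.2321 - 0.09309*I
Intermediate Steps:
t(Z) = √2*√Z (t(Z) = √(2*Z) = √2*√Z)
A = 198
d = 198*I*√6 (d = (√2*√(-3))*198 = (√2*(I*√3))*198 = (I*√6)*198 = 198*I*√6 ≈ 485.0*I)
I = 22049
(d + I)/(-24849 + 19639) = (198*I*√6 + 22049)/(-24849 + 19639) = (22049 + 198*I*√6)/(-5210) = (22049 + 198*I*√6)*(-1/5210) = -22049/5210 - 99*I*√6/2605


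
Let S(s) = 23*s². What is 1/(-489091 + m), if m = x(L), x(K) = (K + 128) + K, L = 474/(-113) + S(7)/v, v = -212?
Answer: -11978/5857026653 ≈ -2.0451e-6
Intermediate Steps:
L = -227839/23956 (L = 474/(-113) + (23*7²)/(-212) = 474*(-1/113) + (23*49)*(-1/212) = -474/113 + 1127*(-1/212) = -474/113 - 1127/212 = -227839/23956 ≈ -9.5107)
x(K) = 128 + 2*K (x(K) = (128 + K) + K = 128 + 2*K)
m = 1305345/11978 (m = 128 + 2*(-227839/23956) = 128 - 227839/11978 = 1305345/11978 ≈ 108.98)
1/(-489091 + m) = 1/(-489091 + 1305345/11978) = 1/(-5857026653/11978) = -11978/5857026653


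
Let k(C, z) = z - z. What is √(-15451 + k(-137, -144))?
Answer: I*√15451 ≈ 124.3*I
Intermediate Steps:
k(C, z) = 0
√(-15451 + k(-137, -144)) = √(-15451 + 0) = √(-15451) = I*√15451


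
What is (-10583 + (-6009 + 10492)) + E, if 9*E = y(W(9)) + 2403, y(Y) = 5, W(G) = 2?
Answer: -52492/9 ≈ -5832.4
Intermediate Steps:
E = 2408/9 (E = (5 + 2403)/9 = (1/9)*2408 = 2408/9 ≈ 267.56)
(-10583 + (-6009 + 10492)) + E = (-10583 + (-6009 + 10492)) + 2408/9 = (-10583 + 4483) + 2408/9 = -6100 + 2408/9 = -52492/9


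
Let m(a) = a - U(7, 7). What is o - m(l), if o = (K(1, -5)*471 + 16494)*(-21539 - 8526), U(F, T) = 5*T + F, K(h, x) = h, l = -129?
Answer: -510052554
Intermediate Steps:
U(F, T) = F + 5*T
o = -510052725 (o = (1*471 + 16494)*(-21539 - 8526) = (471 + 16494)*(-30065) = 16965*(-30065) = -510052725)
m(a) = -42 + a (m(a) = a - (7 + 5*7) = a - (7 + 35) = a - 1*42 = a - 42 = -42 + a)
o - m(l) = -510052725 - (-42 - 129) = -510052725 - 1*(-171) = -510052725 + 171 = -510052554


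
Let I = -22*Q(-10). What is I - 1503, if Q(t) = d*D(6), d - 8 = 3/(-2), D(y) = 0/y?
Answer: -1503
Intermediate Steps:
D(y) = 0
d = 13/2 (d = 8 + 3/(-2) = 8 + 3*(-½) = 8 - 3/2 = 13/2 ≈ 6.5000)
Q(t) = 0 (Q(t) = (13/2)*0 = 0)
I = 0 (I = -22*0 = 0)
I - 1503 = 0 - 1503 = -1503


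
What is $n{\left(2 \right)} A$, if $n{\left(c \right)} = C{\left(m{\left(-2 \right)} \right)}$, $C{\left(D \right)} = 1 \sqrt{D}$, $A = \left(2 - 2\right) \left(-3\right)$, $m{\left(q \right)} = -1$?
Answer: $0$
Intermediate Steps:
$A = 0$ ($A = 0 \left(-3\right) = 0$)
$C{\left(D \right)} = \sqrt{D}$
$n{\left(c \right)} = i$ ($n{\left(c \right)} = \sqrt{-1} = i$)
$n{\left(2 \right)} A = i 0 = 0$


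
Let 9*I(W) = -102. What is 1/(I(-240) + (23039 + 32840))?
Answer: 3/167603 ≈ 1.7899e-5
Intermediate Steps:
I(W) = -34/3 (I(W) = (⅑)*(-102) = -34/3)
1/(I(-240) + (23039 + 32840)) = 1/(-34/3 + (23039 + 32840)) = 1/(-34/3 + 55879) = 1/(167603/3) = 3/167603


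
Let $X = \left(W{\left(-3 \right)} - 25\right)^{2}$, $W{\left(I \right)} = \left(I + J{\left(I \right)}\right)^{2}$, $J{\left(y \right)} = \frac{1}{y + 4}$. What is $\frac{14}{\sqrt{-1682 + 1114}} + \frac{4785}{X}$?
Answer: $\frac{1595}{147} - \frac{7 i \sqrt{142}}{142} \approx 10.85 - 0.58743 i$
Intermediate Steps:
$J{\left(y \right)} = \frac{1}{4 + y}$
$W{\left(I \right)} = \left(I + \frac{1}{4 + I}\right)^{2}$
$X = 441$ ($X = \left(\left(-3 + \frac{1}{4 - 3}\right)^{2} - 25\right)^{2} = \left(\left(-3 + 1^{-1}\right)^{2} - 25\right)^{2} = \left(\left(-3 + 1\right)^{2} - 25\right)^{2} = \left(\left(-2\right)^{2} - 25\right)^{2} = \left(4 - 25\right)^{2} = \left(-21\right)^{2} = 441$)
$\frac{14}{\sqrt{-1682 + 1114}} + \frac{4785}{X} = \frac{14}{\sqrt{-1682 + 1114}} + \frac{4785}{441} = \frac{14}{\sqrt{-568}} + 4785 \cdot \frac{1}{441} = \frac{14}{2 i \sqrt{142}} + \frac{1595}{147} = 14 \left(- \frac{i \sqrt{142}}{284}\right) + \frac{1595}{147} = - \frac{7 i \sqrt{142}}{142} + \frac{1595}{147} = \frac{1595}{147} - \frac{7 i \sqrt{142}}{142}$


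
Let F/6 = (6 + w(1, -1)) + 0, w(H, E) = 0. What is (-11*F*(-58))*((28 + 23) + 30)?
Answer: 1860408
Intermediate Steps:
F = 36 (F = 6*((6 + 0) + 0) = 6*(6 + 0) = 6*6 = 36)
(-11*F*(-58))*((28 + 23) + 30) = (-11*36*(-58))*((28 + 23) + 30) = (-396*(-58))*(51 + 30) = 22968*81 = 1860408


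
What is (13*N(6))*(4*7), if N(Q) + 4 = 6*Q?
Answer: 11648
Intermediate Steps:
N(Q) = -4 + 6*Q
(13*N(6))*(4*7) = (13*(-4 + 6*6))*(4*7) = (13*(-4 + 36))*28 = (13*32)*28 = 416*28 = 11648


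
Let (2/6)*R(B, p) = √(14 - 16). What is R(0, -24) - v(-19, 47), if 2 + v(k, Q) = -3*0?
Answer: 2 + 3*I*√2 ≈ 2.0 + 4.2426*I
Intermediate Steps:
R(B, p) = 3*I*√2 (R(B, p) = 3*√(14 - 16) = 3*√(-2) = 3*(I*√2) = 3*I*√2)
v(k, Q) = -2 (v(k, Q) = -2 - 3*0 = -2 + 0 = -2)
R(0, -24) - v(-19, 47) = 3*I*√2 - 1*(-2) = 3*I*√2 + 2 = 2 + 3*I*√2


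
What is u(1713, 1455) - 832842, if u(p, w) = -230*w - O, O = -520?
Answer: -1166972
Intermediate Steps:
u(p, w) = 520 - 230*w (u(p, w) = -230*w - 1*(-520) = -230*w + 520 = 520 - 230*w)
u(1713, 1455) - 832842 = (520 - 230*1455) - 832842 = (520 - 334650) - 832842 = -334130 - 832842 = -1166972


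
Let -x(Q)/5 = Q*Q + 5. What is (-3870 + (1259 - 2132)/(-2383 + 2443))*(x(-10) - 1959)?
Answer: 48246111/5 ≈ 9.6492e+6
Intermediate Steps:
x(Q) = -25 - 5*Q**2 (x(Q) = -5*(Q*Q + 5) = -5*(Q**2 + 5) = -5*(5 + Q**2) = -25 - 5*Q**2)
(-3870 + (1259 - 2132)/(-2383 + 2443))*(x(-10) - 1959) = (-3870 + (1259 - 2132)/(-2383 + 2443))*((-25 - 5*(-10)**2) - 1959) = (-3870 - 873/60)*((-25 - 5*100) - 1959) = (-3870 - 873*1/60)*((-25 - 500) - 1959) = (-3870 - 291/20)*(-525 - 1959) = -77691/20*(-2484) = 48246111/5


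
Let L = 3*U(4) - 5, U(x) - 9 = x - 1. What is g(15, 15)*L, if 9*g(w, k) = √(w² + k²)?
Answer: 155*√2/3 ≈ 73.068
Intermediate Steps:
U(x) = 8 + x (U(x) = 9 + (x - 1) = 9 + (-1 + x) = 8 + x)
L = 31 (L = 3*(8 + 4) - 5 = 3*12 - 5 = 36 - 5 = 31)
g(w, k) = √(k² + w²)/9 (g(w, k) = √(w² + k²)/9 = √(k² + w²)/9)
g(15, 15)*L = (√(15² + 15²)/9)*31 = (√(225 + 225)/9)*31 = (√450/9)*31 = ((15*√2)/9)*31 = (5*√2/3)*31 = 155*√2/3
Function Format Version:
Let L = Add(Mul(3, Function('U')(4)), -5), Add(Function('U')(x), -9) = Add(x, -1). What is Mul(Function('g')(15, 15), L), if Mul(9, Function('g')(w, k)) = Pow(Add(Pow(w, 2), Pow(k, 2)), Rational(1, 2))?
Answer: Mul(Rational(155, 3), Pow(2, Rational(1, 2))) ≈ 73.068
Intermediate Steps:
Function('U')(x) = Add(8, x) (Function('U')(x) = Add(9, Add(x, -1)) = Add(9, Add(-1, x)) = Add(8, x))
L = 31 (L = Add(Mul(3, Add(8, 4)), -5) = Add(Mul(3, 12), -5) = Add(36, -5) = 31)
Function('g')(w, k) = Mul(Rational(1, 9), Pow(Add(Pow(k, 2), Pow(w, 2)), Rational(1, 2))) (Function('g')(w, k) = Mul(Rational(1, 9), Pow(Add(Pow(w, 2), Pow(k, 2)), Rational(1, 2))) = Mul(Rational(1, 9), Pow(Add(Pow(k, 2), Pow(w, 2)), Rational(1, 2))))
Mul(Function('g')(15, 15), L) = Mul(Mul(Rational(1, 9), Pow(Add(Pow(15, 2), Pow(15, 2)), Rational(1, 2))), 31) = Mul(Mul(Rational(1, 9), Pow(Add(225, 225), Rational(1, 2))), 31) = Mul(Mul(Rational(1, 9), Pow(450, Rational(1, 2))), 31) = Mul(Mul(Rational(1, 9), Mul(15, Pow(2, Rational(1, 2)))), 31) = Mul(Mul(Rational(5, 3), Pow(2, Rational(1, 2))), 31) = Mul(Rational(155, 3), Pow(2, Rational(1, 2)))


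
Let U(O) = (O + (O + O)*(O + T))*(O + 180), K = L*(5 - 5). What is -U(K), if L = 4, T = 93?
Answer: 0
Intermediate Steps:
K = 0 (K = 4*(5 - 5) = 4*0 = 0)
U(O) = (180 + O)*(O + 2*O*(93 + O)) (U(O) = (O + (O + O)*(O + 93))*(O + 180) = (O + (2*O)*(93 + O))*(180 + O) = (O + 2*O*(93 + O))*(180 + O) = (180 + O)*(O + 2*O*(93 + O)))
-U(K) = -0*(33660 + 2*0² + 547*0) = -0*(33660 + 2*0 + 0) = -0*(33660 + 0 + 0) = -0*33660 = -1*0 = 0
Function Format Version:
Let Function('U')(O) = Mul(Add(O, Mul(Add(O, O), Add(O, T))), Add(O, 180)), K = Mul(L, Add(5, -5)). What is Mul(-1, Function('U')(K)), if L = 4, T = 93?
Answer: 0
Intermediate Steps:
K = 0 (K = Mul(4, Add(5, -5)) = Mul(4, 0) = 0)
Function('U')(O) = Mul(Add(180, O), Add(O, Mul(2, O, Add(93, O)))) (Function('U')(O) = Mul(Add(O, Mul(Add(O, O), Add(O, 93))), Add(O, 180)) = Mul(Add(O, Mul(Mul(2, O), Add(93, O))), Add(180, O)) = Mul(Add(O, Mul(2, O, Add(93, O))), Add(180, O)) = Mul(Add(180, O), Add(O, Mul(2, O, Add(93, O)))))
Mul(-1, Function('U')(K)) = Mul(-1, Mul(0, Add(33660, Mul(2, Pow(0, 2)), Mul(547, 0)))) = Mul(-1, Mul(0, Add(33660, Mul(2, 0), 0))) = Mul(-1, Mul(0, Add(33660, 0, 0))) = Mul(-1, Mul(0, 33660)) = Mul(-1, 0) = 0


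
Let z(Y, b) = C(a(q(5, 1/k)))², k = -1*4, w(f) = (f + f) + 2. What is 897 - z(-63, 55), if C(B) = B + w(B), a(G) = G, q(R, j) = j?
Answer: 14327/16 ≈ 895.44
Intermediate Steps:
w(f) = 2 + 2*f (w(f) = 2*f + 2 = 2 + 2*f)
k = -4
C(B) = 2 + 3*B (C(B) = B + (2 + 2*B) = 2 + 3*B)
z(Y, b) = 25/16 (z(Y, b) = (2 + 3/(-4))² = (2 + 3*(-¼))² = (2 - ¾)² = (5/4)² = 25/16)
897 - z(-63, 55) = 897 - 1*25/16 = 897 - 25/16 = 14327/16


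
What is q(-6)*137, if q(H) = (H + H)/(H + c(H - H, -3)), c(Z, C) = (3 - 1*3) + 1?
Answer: 1644/5 ≈ 328.80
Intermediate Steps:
c(Z, C) = 1 (c(Z, C) = (3 - 3) + 1 = 0 + 1 = 1)
q(H) = 2*H/(1 + H) (q(H) = (H + H)/(H + 1) = (2*H)/(1 + H) = 2*H/(1 + H))
q(-6)*137 = (2*(-6)/(1 - 6))*137 = (2*(-6)/(-5))*137 = (2*(-6)*(-1/5))*137 = (12/5)*137 = 1644/5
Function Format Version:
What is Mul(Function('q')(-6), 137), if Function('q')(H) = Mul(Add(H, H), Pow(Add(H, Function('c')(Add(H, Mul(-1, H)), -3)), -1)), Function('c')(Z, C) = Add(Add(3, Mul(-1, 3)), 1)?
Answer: Rational(1644, 5) ≈ 328.80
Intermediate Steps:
Function('c')(Z, C) = 1 (Function('c')(Z, C) = Add(Add(3, -3), 1) = Add(0, 1) = 1)
Function('q')(H) = Mul(2, H, Pow(Add(1, H), -1)) (Function('q')(H) = Mul(Add(H, H), Pow(Add(H, 1), -1)) = Mul(Mul(2, H), Pow(Add(1, H), -1)) = Mul(2, H, Pow(Add(1, H), -1)))
Mul(Function('q')(-6), 137) = Mul(Mul(2, -6, Pow(Add(1, -6), -1)), 137) = Mul(Mul(2, -6, Pow(-5, -1)), 137) = Mul(Mul(2, -6, Rational(-1, 5)), 137) = Mul(Rational(12, 5), 137) = Rational(1644, 5)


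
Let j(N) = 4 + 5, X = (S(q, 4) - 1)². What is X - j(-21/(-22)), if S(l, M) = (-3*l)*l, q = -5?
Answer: 5767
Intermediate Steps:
S(l, M) = -3*l²
X = 5776 (X = (-3*(-5)² - 1)² = (-3*25 - 1)² = (-75 - 1)² = (-76)² = 5776)
j(N) = 9
X - j(-21/(-22)) = 5776 - 1*9 = 5776 - 9 = 5767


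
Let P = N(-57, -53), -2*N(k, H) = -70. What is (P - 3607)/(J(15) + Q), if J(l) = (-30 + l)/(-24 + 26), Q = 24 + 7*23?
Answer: -7144/355 ≈ -20.124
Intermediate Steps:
Q = 185 (Q = 24 + 161 = 185)
N(k, H) = 35 (N(k, H) = -½*(-70) = 35)
P = 35
J(l) = -15 + l/2 (J(l) = (-30 + l)/2 = (-30 + l)*(½) = -15 + l/2)
(P - 3607)/(J(15) + Q) = (35 - 3607)/((-15 + (½)*15) + 185) = -3572/((-15 + 15/2) + 185) = -3572/(-15/2 + 185) = -3572/355/2 = -3572*2/355 = -7144/355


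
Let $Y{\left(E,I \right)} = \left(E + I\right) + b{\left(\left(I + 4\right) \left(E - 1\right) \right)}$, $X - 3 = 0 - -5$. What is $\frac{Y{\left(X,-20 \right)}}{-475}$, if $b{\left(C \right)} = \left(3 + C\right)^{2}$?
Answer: $- \frac{11869}{475} \approx -24.987$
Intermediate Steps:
$X = 8$ ($X = 3 + \left(0 - -5\right) = 3 + \left(0 + 5\right) = 3 + 5 = 8$)
$Y{\left(E,I \right)} = E + I + \left(3 + \left(-1 + E\right) \left(4 + I\right)\right)^{2}$ ($Y{\left(E,I \right)} = \left(E + I\right) + \left(3 + \left(I + 4\right) \left(E - 1\right)\right)^{2} = \left(E + I\right) + \left(3 + \left(4 + I\right) \left(-1 + E\right)\right)^{2} = \left(E + I\right) + \left(3 + \left(-1 + E\right) \left(4 + I\right)\right)^{2} = E + I + \left(3 + \left(-1 + E\right) \left(4 + I\right)\right)^{2}$)
$\frac{Y{\left(X,-20 \right)}}{-475} = \frac{8 - 20 + \left(-1 - -20 + 4 \cdot 8 + 8 \left(-20\right)\right)^{2}}{-475} = \left(8 - 20 + \left(-1 + 20 + 32 - 160\right)^{2}\right) \left(- \frac{1}{475}\right) = \left(8 - 20 + \left(-109\right)^{2}\right) \left(- \frac{1}{475}\right) = \left(8 - 20 + 11881\right) \left(- \frac{1}{475}\right) = 11869 \left(- \frac{1}{475}\right) = - \frac{11869}{475}$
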